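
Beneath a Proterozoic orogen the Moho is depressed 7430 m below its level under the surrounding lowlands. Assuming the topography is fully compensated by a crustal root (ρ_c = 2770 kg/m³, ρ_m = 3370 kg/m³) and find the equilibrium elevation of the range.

1610 m

In Airy isostatic equilibrium: ρ_c h = (ρ_m − ρ_c) r.
h = r (ρ_m − ρ_c) / ρ_c = 7430 m × (3370 − 2770) / 2770 = 1610 m.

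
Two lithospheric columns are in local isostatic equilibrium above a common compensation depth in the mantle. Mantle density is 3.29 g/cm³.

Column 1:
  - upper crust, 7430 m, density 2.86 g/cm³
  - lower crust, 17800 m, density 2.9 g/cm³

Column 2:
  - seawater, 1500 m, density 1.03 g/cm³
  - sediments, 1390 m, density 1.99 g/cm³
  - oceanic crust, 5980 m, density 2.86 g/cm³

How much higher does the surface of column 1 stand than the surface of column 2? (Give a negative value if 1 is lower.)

720 m

For any compensation level in the mantle, the mantle terms cancel and isostasy reduces to e = (Σt_1 − Σt_2) − (Σ(ρt)_1 − Σ(ρt)_2) / ρ_m.
Σt_1 = 25230 m; Σt_2 = 8870 m; Σ(ρt)_1 = 72869.8; Σ(ρt)_2 = 21413.9 (in m·g/cm³).
e = (25230 − 8870) − (72869.8 − 21413.9) / 3.29 = 720 m.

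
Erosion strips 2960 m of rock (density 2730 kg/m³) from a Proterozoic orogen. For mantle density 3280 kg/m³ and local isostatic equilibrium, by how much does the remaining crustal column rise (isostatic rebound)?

Unloading: uplift u = e ρ_c/ρ_m = 2960 m × 2730/3280 = 2460 m.

2460 m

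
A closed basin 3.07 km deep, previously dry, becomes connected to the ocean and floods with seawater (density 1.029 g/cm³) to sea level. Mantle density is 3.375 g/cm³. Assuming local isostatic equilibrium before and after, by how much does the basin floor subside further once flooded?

After flooding the water column is d + s deep. Its weight must equal the weight of mantle displaced by the extra subsidence s: (d + s) ρ_w = s ρ_m.
s = d ρ_w / (ρ_m − ρ_w) = 3.07 km × 1.029/(3.375 − 1.029) = 1.35 km.

1.35 km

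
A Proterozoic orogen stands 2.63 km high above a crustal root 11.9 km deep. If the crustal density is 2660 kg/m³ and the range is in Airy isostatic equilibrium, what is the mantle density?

3250 kg/m³

Airy balance: ρ_c h = (ρ_m − ρ_c) r → ρ_m = ρ_c (1 + h/r).
ρ_m = 2660 × (1 + 2.63 km/11.9 km) = 3250 kg/m³.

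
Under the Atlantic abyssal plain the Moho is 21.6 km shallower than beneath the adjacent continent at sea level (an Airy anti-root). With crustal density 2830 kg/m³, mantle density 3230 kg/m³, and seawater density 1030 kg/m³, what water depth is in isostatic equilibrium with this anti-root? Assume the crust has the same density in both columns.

4.8 km

Replacing a thickness d of crust by seawater at the top must be balanced by replacing crust with mantle at the base: d (ρ_c − ρ_w) = a (ρ_m − ρ_c).
d = a (ρ_m − ρ_c)/(ρ_c − ρ_w) = 21.6 km × 400/1800 = 4.8 km.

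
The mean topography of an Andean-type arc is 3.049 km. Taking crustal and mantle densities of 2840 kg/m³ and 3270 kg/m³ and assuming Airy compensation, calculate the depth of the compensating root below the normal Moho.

20.1 km

Isostatic balance requires: the weight of the topography is balanced by the buoyancy of the root, ρ_c h = (ρ_m − ρ_c) r.
r = h · ρ_c / (ρ_m − ρ_c) = 3.049 km × 2840 / (3270 − 2840) = 20.1 km.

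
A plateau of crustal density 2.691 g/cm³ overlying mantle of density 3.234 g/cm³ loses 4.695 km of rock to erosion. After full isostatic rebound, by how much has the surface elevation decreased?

0.788 km

Rebound u = e ρ_c/ρ_m = 4.695 km × 2.691/3.234 = 3.907 km.
Net surface drop = e − u = 4.695 km − 3.907 km = e (ρ_m − ρ_c)/ρ_m = 0.788 km.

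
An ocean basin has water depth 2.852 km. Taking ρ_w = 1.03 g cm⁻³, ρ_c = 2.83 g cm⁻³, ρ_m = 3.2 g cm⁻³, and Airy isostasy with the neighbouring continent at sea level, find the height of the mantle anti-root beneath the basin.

Isostatic balance requires: replacing crust with seawater at the top is compensated by replacing crust with mantle at the base: d (ρ_c − ρ_w) = a (ρ_m − ρ_c).
a = d (ρ_c − ρ_w)/(ρ_m − ρ_c) = 2.852 km × 1.8/0.37 = 13.9 km.

13.9 km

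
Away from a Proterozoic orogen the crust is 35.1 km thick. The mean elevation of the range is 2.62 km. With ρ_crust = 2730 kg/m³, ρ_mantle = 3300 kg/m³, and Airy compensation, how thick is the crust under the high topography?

Root depth r = h ρ_c / (ρ_m − ρ_c) = 2.62 km × 2730 / 570 = 12.55 km.
Total thickness = T + h + r = 35.1 km + 2.62 km + 12.55 km = 50.3 km.

50.3 km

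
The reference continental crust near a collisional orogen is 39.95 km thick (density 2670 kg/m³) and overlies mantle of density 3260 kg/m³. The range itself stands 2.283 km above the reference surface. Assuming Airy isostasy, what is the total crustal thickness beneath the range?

52.6 km

Root depth r = h ρ_c / (ρ_m − ρ_c) = 2.283 km × 2670 / 590 = 10.33 km.
Total thickness = T + h + r = 39.95 km + 2.283 km + 10.33 km = 52.6 km.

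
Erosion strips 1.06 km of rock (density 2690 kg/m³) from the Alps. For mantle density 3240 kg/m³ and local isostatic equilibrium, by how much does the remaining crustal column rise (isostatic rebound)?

Unloading: uplift u = e ρ_c/ρ_m = 1.06 km × 2690/3240 = 0.88 km.

0.88 km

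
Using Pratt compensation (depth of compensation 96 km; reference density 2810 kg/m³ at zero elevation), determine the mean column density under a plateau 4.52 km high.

2680 kg/m³

Pratt balance: ρ_ref D = ρ (D + h).
ρ = ρ_ref D/(D + h) = 2810 × 96 km/(96 km + 4.52 km) = 2680 kg/m³.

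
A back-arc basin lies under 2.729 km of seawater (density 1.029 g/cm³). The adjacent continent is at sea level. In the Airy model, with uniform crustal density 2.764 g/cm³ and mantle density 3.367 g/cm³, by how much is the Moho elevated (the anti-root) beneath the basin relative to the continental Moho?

Balancing pressure at the compensation depth: replacing crust with seawater at the top is compensated by replacing crust with mantle at the base: d (ρ_c − ρ_w) = a (ρ_m − ρ_c).
a = d (ρ_c − ρ_w)/(ρ_m − ρ_c) = 2.729 km × 1.735/0.603 = 7.85 km.

7.85 km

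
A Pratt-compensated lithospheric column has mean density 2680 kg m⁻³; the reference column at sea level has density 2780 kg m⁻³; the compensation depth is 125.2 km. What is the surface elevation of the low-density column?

ρ_ref D = ρ (D + h) → h = D (ρ_ref − ρ)/ρ.
h = 125.2 km × (2780 − 2680)/2680 = 4.67 km.

4.67 km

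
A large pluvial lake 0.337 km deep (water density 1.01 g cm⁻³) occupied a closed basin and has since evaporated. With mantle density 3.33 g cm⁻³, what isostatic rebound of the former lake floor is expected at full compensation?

u = d ρ_w/ρ_m = 0.337 km × 1.01/3.33 = 0.102 km.

0.102 km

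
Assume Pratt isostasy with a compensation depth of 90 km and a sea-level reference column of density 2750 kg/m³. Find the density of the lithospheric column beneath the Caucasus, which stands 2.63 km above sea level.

Pratt balance: ρ_ref D = ρ (D + h).
ρ = ρ_ref D/(D + h) = 2750 × 90 km/(90 km + 2.63 km) = 2670 kg/m³.

2670 kg/m³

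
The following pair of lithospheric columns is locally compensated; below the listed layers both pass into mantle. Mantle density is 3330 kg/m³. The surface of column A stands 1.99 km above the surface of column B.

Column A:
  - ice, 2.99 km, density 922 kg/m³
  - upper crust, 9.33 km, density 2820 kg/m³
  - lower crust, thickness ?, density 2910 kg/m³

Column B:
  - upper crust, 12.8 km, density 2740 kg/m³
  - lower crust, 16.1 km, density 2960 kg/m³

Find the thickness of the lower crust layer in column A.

Take the compensation level at the base of the deeper column (depth z_c below the surface of column A) and equate Σ ρ_i t_i down to z_c; mantle fills any gap and the z_c terms cancel.
Column A: 2.99×922 + 9.33×2820 + x×2910 + (z_c − 12.32 − x)×3330
Column B: 1.99×0 + 12.8×2740 + 16.1×2960 + (z_c − 1.99 − 28.9)×3330
The z_c×3330 term appears on both sides and cancels. Collect the known terms of each column as K = Σ(ρt)_known − 3330 × (depth of known layers): K_A = 29067.38 − 3330×12.32 = −11958.22; K_B = 82728 − 3330×(1.99 + 28.9) = −20135.7.
Balance: K_A − x×(3330 − 2910) = K_B, so x = (K_A − K_B)/(3330 − 2910) = 8177.48/420 = 19.5 km.

19.5 km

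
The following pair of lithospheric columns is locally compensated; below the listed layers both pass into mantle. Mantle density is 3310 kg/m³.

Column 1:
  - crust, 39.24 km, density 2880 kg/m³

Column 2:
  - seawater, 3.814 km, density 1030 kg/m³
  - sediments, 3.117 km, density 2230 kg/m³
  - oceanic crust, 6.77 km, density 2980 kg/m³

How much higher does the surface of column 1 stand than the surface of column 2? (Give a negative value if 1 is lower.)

For any compensation level in the mantle, the mantle terms cancel and isostasy reduces to e = (Σt_1 − Σt_2) − (Σ(ρt)_1 − Σ(ρt)_2) / ρ_m.
Σt_1 = 39.24 km; Σt_2 = 13.701 km; Σ(ρt)_1 = 113011.2; Σ(ρt)_2 = 31053.93 (in km·kg/m³).
e = (39.24 − 13.701) − (113011.2 − 31053.93) / 3310 = 0.778 km.

0.778 km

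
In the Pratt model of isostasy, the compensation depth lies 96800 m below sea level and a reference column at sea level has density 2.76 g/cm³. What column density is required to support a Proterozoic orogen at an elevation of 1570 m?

2.72 g/cm³

Pratt balance: ρ_ref D = ρ (D + h).
ρ = ρ_ref D/(D + h) = 2.76 × 96800 m/(96800 m + 1570 m) = 2.72 g/cm³.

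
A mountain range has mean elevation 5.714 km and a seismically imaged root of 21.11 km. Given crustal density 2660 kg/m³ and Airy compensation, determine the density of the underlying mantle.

3380 kg/m³

Airy balance: ρ_c h = (ρ_m − ρ_c) r → ρ_m = ρ_c (1 + h/r).
ρ_m = 2660 × (1 + 5.714 km/21.11 km) = 3380 kg/m³.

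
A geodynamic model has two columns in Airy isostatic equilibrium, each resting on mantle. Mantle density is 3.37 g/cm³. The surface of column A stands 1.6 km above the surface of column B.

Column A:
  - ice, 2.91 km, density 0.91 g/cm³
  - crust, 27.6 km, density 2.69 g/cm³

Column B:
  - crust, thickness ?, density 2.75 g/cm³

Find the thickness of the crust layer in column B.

Take the compensation level at the base of the deeper column (depth z_c below the surface of column A) and equate Σ ρ_i t_i down to z_c; mantle fills any gap and the z_c terms cancel.
Column A: 2.91×0.91 + 27.6×2.69 + (z_c − 30.51)×3.37
Column B: 1.6×0 + x×2.75 + (z_c − 1.6 − 0 − x)×3.37
The z_c×3.37 term appears on both sides and cancels. Collect the known terms of each column as K = Σ(ρt)_known − 3.37 × (depth of known layers): K_A = 76.8921 − 3.37×30.51 = −25.9266; K_B = 0 − 3.37×(1.6 + 0) = −5.392.
Balance: K_A = K_B − x×(3.37 − 2.75), so x = (K_B − K_A)/(3.37 − 2.75) = 20.5346/0.62 = 33.1 km.

33.1 km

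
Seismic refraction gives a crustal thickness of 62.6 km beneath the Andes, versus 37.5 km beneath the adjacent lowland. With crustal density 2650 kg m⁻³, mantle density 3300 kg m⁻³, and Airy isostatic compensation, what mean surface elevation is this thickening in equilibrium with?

Excess crust Δ = 62.6 km − 37.5 km = 25.1 km, split between elevation h and root r with h + r = Δ.
Airy balance ρ_c h = (ρ_m − ρ_c) r gives r = h ρ_c/(ρ_m − ρ_c), so h (1 + ρ_c/(ρ_m − ρ_c)) = Δ, i.e. h = Δ (ρ_m − ρ_c)/ρ_m.
h = 25.1 km × 650/3300 = 4.94 km.

4.94 km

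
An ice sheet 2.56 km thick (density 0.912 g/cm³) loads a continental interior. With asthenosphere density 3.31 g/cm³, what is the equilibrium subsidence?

Balancing pressure at the compensation depth: the ice load ρ_ice t is balanced by mantle displaced below, ρ_m s.
s = t ρ_ice / ρ_m = 2.56 km × 0.912/3.31 = 0.705 km.

0.705 km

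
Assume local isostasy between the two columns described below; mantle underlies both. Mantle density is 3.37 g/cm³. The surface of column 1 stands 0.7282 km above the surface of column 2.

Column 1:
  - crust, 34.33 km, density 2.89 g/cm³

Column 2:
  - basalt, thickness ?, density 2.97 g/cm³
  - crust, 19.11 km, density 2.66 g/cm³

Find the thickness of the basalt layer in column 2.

Take the compensation level at the base of the deeper column (depth z_c below the surface of column 1) and equate Σ ρ_i t_i down to z_c; mantle fills any gap and the z_c terms cancel.
Column 1: 34.33×2.89 + (z_c − 34.33)×3.37
Column 2: 0.7282×0 + x×2.97 + 19.11×2.66 + (z_c − 0.7282 − 19.11 − x)×3.37
The z_c×3.37 term appears on both sides and cancels. Collect the known terms of each column as K = Σ(ρt)_known − 3.37 × (depth of known layers): K_1 = 99.2137 − 3.37×34.33 = −16.4784; K_2 = 50.8326 − 3.37×(0.7282 + 19.11) = −16.022134.
Balance: K_1 = K_2 − x×(3.37 − 2.97), so x = (K_2 − K_1)/(3.37 − 2.97) = 0.456266/0.4 = 1.14 km.

1.14 km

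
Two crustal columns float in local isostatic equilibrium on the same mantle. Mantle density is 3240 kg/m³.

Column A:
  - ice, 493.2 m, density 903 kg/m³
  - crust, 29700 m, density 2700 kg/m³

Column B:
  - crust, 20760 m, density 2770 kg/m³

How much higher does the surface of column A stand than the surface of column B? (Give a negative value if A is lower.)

For any compensation level in the mantle, the mantle terms cancel and isostasy reduces to e = (Σt_A − Σt_B) − (Σ(ρt)_A − Σ(ρt)_B) / ρ_m.
Σt_A = 30193.2 m; Σt_B = 20760 m; Σ(ρt)_A = 80635359.6; Σ(ρt)_B = 57505200 (in m·kg/m³).
e = (30193.2 − 20760) − (80635359.6 − 57505200) / 3240 = 2290 m.

2290 m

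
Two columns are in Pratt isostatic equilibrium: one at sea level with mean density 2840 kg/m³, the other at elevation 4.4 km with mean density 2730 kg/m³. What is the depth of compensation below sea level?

ρ_ref D = ρ (D + h) → D (ρ_ref − ρ) = ρ h.
D = ρ h/(ρ_ref − ρ) = 2730 × 4.4 km/(2840 − 2730) = 109 km.

109 km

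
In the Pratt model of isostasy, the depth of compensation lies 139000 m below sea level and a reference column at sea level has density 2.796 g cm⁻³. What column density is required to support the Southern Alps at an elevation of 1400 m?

Pratt balance: ρ_ref D = ρ (D + h).
ρ = ρ_ref D/(D + h) = 2.796 × 139000 m/(139000 m + 1400 m) = 2.77 g cm⁻³.

2.77 g cm⁻³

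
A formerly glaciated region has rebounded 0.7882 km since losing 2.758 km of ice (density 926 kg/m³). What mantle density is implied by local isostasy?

ρ_m = ρ_ice t / u = 926 × 2.758 km/0.7882 km = 3240 kg/m³.

3240 kg/m³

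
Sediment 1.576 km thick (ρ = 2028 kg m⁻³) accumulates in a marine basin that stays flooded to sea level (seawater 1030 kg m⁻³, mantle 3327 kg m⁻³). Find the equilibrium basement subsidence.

0.685 km

Submarine loading: the sediment displaces seawater, and the subsidence is in turn flooded, so s (ρ_m − ρ_w) = t (ρ_sed − ρ_w).
s = 1.576 km × (2028 − 1030) / (3327 − 1030) = 0.685 km.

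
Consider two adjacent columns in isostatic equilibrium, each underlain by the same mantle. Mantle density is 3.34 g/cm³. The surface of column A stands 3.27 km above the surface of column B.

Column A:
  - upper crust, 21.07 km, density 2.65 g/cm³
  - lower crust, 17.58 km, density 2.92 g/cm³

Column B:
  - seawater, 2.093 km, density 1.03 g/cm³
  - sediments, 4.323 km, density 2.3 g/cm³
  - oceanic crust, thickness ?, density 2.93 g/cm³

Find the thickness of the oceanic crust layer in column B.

Take the compensation level at the base of the deeper column (depth z_c below the surface of column A) and equate Σ ρ_i t_i down to z_c; mantle fills any gap and the z_c terms cancel.
Column A: 21.07×2.65 + 17.58×2.92 + (z_c − 38.65)×3.34
Column B: 3.27×0 + 2.093×1.03 + 4.323×2.3 + x×2.93 + (z_c − 3.27 − 6.416 − x)×3.34
The z_c×3.34 term appears on both sides and cancels. Collect the known terms of each column as K = Σ(ρt)_known − 3.34 × (depth of known layers): K_A = 107.1691 − 3.34×38.65 = −21.9219; K_B = 12.09869 − 3.34×(3.27 + 6.416) = −20.25255.
Balance: K_A = K_B − x×(3.34 − 2.93), so x = (K_B − K_A)/(3.34 − 2.93) = 1.66935/0.41 = 4.07 km.

4.07 km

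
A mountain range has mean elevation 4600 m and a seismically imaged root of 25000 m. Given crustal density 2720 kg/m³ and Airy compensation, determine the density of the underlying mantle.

3220 kg/m³

Airy balance: ρ_c h = (ρ_m − ρ_c) r → ρ_m = ρ_c (1 + h/r).
ρ_m = 2720 × (1 + 4600 m/25000 m) = 3220 kg/m³.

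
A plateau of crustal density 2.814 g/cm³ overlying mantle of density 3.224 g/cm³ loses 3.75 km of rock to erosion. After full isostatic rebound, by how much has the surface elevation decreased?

Rebound u = e ρ_c/ρ_m = 3.75 km × 2.814/3.224 = 3.273 km.
Net surface drop = e − u = 3.75 km − 3.273 km = e (ρ_m − ρ_c)/ρ_m = 0.477 km.

0.477 km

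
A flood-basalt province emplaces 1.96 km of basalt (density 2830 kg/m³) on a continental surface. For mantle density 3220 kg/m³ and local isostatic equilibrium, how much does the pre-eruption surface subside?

Subaerial loading: s = t ρ_load / ρ_m.
s = 1.96 km × 2830/3220 = 1.72 km.

1.72 km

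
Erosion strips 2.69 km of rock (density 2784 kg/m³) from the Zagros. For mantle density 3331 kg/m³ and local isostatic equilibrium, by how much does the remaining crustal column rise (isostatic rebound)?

Unloading: uplift u = e ρ_c/ρ_m = 2.69 km × 2784/3331 = 2.25 km.

2.25 km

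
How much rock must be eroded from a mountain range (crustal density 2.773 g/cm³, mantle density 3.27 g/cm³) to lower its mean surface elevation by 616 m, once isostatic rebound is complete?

Net drop Δ = e − u = e − e ρ_c/ρ_m = e (ρ_m − ρ_c)/ρ_m.
e = Δ ρ_m/(ρ_m − ρ_c) = 616 m × 3.27/0.497 = 4050 m.

4050 m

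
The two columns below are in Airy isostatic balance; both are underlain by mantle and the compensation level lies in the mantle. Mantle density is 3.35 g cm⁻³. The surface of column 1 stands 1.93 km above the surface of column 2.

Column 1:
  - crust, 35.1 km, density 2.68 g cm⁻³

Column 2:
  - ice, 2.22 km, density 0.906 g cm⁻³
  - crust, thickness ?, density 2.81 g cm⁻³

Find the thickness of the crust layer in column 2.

21.5 km

Take the compensation level at the base of the deeper column (depth z_c below the surface of column 1) and equate Σ ρ_i t_i down to z_c; mantle fills any gap and the z_c terms cancel.
Column 1: 35.1×2.68 + (z_c − 35.1)×3.35
Column 2: 1.93×0 + 2.22×0.906 + x×2.81 + (z_c − 1.93 − 2.22 − x)×3.35
The z_c×3.35 term appears on both sides and cancels. Collect the known terms of each column as K = Σ(ρt)_known − 3.35 × (depth of known layers): K_1 = 94.068 − 3.35×35.1 = −23.517; K_2 = 2.01132 − 3.35×(1.93 + 2.22) = −11.89118.
Balance: K_1 = K_2 − x×(3.35 − 2.81), so x = (K_2 − K_1)/(3.35 − 2.81) = 11.6258/0.54 = 21.5 km.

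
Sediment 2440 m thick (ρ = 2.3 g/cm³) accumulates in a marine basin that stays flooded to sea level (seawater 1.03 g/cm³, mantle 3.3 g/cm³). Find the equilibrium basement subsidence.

1370 m

Submarine loading: the sediment displaces seawater, and the subsidence is in turn flooded, so s (ρ_m − ρ_w) = t (ρ_sed − ρ_w).
s = 2440 m × (2.3 − 1.03) / (3.3 − 1.03) = 1370 m.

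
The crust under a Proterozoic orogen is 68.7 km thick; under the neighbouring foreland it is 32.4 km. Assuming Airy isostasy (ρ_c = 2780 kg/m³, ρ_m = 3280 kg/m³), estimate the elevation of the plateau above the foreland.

Excess crust Δ = 68.7 km − 32.4 km = 36.3 km, split between elevation h and root r with h + r = Δ.
Airy balance ρ_c h = (ρ_m − ρ_c) r gives r = h ρ_c/(ρ_m − ρ_c), so h (1 + ρ_c/(ρ_m − ρ_c)) = Δ, i.e. h = Δ (ρ_m − ρ_c)/ρ_m.
h = 36.3 km × 500/3280 = 5.53 km.

5.53 km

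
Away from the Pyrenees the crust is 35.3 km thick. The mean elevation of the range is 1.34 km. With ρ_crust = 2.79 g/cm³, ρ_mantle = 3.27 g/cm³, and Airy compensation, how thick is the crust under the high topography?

44.4 km

Root depth r = h ρ_c / (ρ_m − ρ_c) = 1.34 km × 2.79 / 0.48 = 7.789 km.
Total thickness = T + h + r = 35.3 km + 1.34 km + 7.789 km = 44.4 km.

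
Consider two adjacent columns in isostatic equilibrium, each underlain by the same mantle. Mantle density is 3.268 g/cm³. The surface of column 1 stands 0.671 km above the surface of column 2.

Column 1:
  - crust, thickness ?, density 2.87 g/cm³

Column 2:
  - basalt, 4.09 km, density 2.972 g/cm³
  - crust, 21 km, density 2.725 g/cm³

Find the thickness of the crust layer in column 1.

Take the compensation level at the base of the deeper column (depth z_c below the surface of column 1) and equate Σ ρ_i t_i down to z_c; mantle fills any gap and the z_c terms cancel.
Column 1: x×2.87 + (z_c − 0 − x)×3.268
Column 2: 0.671×0 + 4.09×2.972 + 21×2.725 + (z_c − 0.671 − 25.09)×3.268
The z_c×3.268 term appears on both sides and cancels. Collect the known terms of each column as K = Σ(ρt)_known − 3.268 × (depth of known layers): K_1 = 0 − 3.268×0 = 0; K_2 = 69.38048 − 3.268×(0.671 + 25.09) = −14.806468.
Balance: K_1 − x×(3.268 − 2.87) = K_2, so x = (K_1 − K_2)/(3.268 − 2.87) = 14.8065/0.398 = 37.2 km.

37.2 km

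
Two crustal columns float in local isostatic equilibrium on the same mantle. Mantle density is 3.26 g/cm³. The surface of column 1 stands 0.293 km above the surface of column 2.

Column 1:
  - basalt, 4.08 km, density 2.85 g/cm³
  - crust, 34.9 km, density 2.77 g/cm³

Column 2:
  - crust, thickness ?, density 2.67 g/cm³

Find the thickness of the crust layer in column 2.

Take the compensation level at the base of the deeper column (depth z_c below the surface of column 1) and equate Σ ρ_i t_i down to z_c; mantle fills any gap and the z_c terms cancel.
Column 1: 4.08×2.85 + 34.9×2.77 + (z_c − 38.98)×3.26
Column 2: 0.293×0 + x×2.67 + (z_c − 0.293 − 0 − x)×3.26
The z_c×3.26 term appears on both sides and cancels. Collect the known terms of each column as K = Σ(ρt)_known − 3.26 × (depth of known layers): K_1 = 108.301 − 3.26×38.98 = −18.7738; K_2 = 0 − 3.26×(0.293 + 0) = −0.95518.
Balance: K_1 = K_2 − x×(3.26 − 2.67), so x = (K_2 − K_1)/(3.26 − 2.67) = 17.8186/0.59 = 30.2 km.

30.2 km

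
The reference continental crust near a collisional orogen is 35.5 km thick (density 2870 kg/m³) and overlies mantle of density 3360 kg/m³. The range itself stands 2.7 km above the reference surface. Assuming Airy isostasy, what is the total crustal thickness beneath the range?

Root depth r = h ρ_c / (ρ_m − ρ_c) = 2.7 km × 2870 / 490 = 15.81 km.
Total thickness = T + h + r = 35.5 km + 2.7 km + 15.81 km = 54 km.

54 km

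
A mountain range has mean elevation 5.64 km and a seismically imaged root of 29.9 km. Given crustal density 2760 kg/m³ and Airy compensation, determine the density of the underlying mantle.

Airy balance: ρ_c h = (ρ_m − ρ_c) r → ρ_m = ρ_c (1 + h/r).
ρ_m = 2760 × (1 + 5.64 km/29.9 km) = 3280 kg/m³.

3280 kg/m³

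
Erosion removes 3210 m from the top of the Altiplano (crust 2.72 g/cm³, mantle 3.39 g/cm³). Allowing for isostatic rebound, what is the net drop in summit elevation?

Rebound u = e ρ_c/ρ_m = 3210 m × 2.72/3.39 = 2576 m.
Net surface drop = e − u = 3210 m − 2576 m = e (ρ_m − ρ_c)/ρ_m = 634 m.

634 m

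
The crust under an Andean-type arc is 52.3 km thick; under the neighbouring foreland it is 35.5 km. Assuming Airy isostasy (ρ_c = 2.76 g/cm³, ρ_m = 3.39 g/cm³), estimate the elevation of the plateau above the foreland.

Excess crust Δ = 52.3 km − 35.5 km = 16.8 km, split between elevation h and root r with h + r = Δ.
Airy balance ρ_c h = (ρ_m − ρ_c) r gives r = h ρ_c/(ρ_m − ρ_c), so h (1 + ρ_c/(ρ_m − ρ_c)) = Δ, i.e. h = Δ (ρ_m − ρ_c)/ρ_m.
h = 16.8 km × 0.63/3.39 = 3.12 km.

3.12 km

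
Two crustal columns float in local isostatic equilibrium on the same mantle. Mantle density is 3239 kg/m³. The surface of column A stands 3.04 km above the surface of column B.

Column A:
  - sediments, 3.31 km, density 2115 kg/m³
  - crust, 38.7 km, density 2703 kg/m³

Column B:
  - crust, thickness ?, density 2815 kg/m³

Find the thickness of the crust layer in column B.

34.5 km

Take the compensation level at the base of the deeper column (depth z_c below the surface of column A) and equate Σ ρ_i t_i down to z_c; mantle fills any gap and the z_c terms cancel.
Column A: 3.31×2115 + 38.7×2703 + (z_c − 42.01)×3239
Column B: 3.04×0 + x×2815 + (z_c − 3.04 − 0 − x)×3239
The z_c×3239 term appears on both sides and cancels. Collect the known terms of each column as K = Σ(ρt)_known − 3239 × (depth of known layers): K_A = 111606.75 − 3239×42.01 = −24463.64; K_B = 0 − 3239×(3.04 + 0) = −9846.56.
Balance: K_A = K_B − x×(3239 − 2815), so x = (K_B − K_A)/(3239 − 2815) = 14617.1/424 = 34.5 km.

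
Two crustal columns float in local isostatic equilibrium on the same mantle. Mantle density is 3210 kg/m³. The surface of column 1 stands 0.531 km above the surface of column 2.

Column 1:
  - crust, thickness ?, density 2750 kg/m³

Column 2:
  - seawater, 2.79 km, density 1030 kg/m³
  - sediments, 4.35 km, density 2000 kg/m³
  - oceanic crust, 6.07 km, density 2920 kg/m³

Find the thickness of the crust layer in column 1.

32.2 km

Take the compensation level at the base of the deeper column (depth z_c below the surface of column 1) and equate Σ ρ_i t_i down to z_c; mantle fills any gap and the z_c terms cancel.
Column 1: x×2750 + (z_c − 0 − x)×3210
Column 2: 0.531×0 + 2.79×1030 + 4.35×2000 + 6.07×2920 + (z_c − 0.531 − 13.21)×3210
The z_c×3210 term appears on both sides and cancels. Collect the known terms of each column as K = Σ(ρt)_known − 3210 × (depth of known layers): K_1 = 0 − 3210×0 = 0; K_2 = 29298.1 − 3210×(0.531 + 13.21) = −14810.51.
Balance: K_1 − x×(3210 − 2750) = K_2, so x = (K_1 − K_2)/(3210 − 2750) = 14810.5/460 = 32.2 km.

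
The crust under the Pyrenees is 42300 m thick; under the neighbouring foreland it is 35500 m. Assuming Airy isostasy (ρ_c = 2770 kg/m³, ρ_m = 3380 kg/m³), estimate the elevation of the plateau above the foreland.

Excess crust Δ = 42300 m − 35500 m = 6800 m, split between elevation h and root r with h + r = Δ.
Airy balance ρ_c h = (ρ_m − ρ_c) r gives r = h ρ_c/(ρ_m − ρ_c), so h (1 + ρ_c/(ρ_m − ρ_c)) = Δ, i.e. h = Δ (ρ_m − ρ_c)/ρ_m.
h = 6800 m × 610/3380 = 1230 m.

1230 m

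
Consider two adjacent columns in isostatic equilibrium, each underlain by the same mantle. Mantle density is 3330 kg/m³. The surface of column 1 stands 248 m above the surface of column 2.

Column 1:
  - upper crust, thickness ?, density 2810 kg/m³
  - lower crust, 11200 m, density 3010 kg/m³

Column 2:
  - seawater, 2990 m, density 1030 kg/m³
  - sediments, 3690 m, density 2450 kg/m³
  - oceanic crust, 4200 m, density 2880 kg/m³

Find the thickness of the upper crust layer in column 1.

Take the compensation level at the base of the deeper column (depth z_c below the surface of column 1) and equate Σ ρ_i t_i down to z_c; mantle fills any gap and the z_c terms cancel.
Column 1: x×2810 + 11200×3010 + (z_c − 11200 − x)×3330
Column 2: 248×0 + 2990×1030 + 3690×2450 + 4200×2880 + (z_c − 248 − 10880)×3330
The z_c×3330 term appears on both sides and cancels. Collect the known terms of each column as K = Σ(ρt)_known − 3330 × (depth of known layers): K_1 = 33712000 − 3330×11200 = −3584000; K_2 = 24216200 − 3330×(248 + 10880) = −12840040.
Balance: K_1 − x×(3330 − 2810) = K_2, so x = (K_1 − K_2)/(3330 − 2810) = 9256040/520 = 17800 m.

17800 m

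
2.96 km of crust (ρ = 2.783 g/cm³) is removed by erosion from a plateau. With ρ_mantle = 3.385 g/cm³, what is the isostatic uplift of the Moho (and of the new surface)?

2.43 km

Unloading: uplift u = e ρ_c/ρ_m = 2.96 km × 2.783/3.385 = 2.43 km.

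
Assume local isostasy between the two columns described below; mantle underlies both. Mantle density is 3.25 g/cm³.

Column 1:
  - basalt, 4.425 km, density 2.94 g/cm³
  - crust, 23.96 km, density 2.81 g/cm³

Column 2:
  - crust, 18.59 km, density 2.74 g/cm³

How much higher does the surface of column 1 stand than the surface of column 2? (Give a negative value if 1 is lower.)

0.749 km

For any compensation level in the mantle, the mantle terms cancel and isostasy reduces to e = (Σt_1 − Σt_2) − (Σ(ρt)_1 − Σ(ρt)_2) / ρ_m.
Σt_1 = 28.385 km; Σt_2 = 18.59 km; Σ(ρt)_1 = 80.3371; Σ(ρt)_2 = 50.9366 (in km·g/cm³).
e = (28.385 − 18.59) − (80.3371 − 50.9366) / 3.25 = 0.749 km.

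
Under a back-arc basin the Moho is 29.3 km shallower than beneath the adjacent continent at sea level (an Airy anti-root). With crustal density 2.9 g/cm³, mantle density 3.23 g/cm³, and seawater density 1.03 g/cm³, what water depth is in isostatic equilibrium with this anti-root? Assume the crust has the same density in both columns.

Replacing a thickness d of crust by seawater at the top must be balanced by replacing crust with mantle at the base: d (ρ_c − ρ_w) = a (ρ_m − ρ_c).
d = a (ρ_m − ρ_c)/(ρ_c − ρ_w) = 29.3 km × 0.33/1.87 = 5.17 km.

5.17 km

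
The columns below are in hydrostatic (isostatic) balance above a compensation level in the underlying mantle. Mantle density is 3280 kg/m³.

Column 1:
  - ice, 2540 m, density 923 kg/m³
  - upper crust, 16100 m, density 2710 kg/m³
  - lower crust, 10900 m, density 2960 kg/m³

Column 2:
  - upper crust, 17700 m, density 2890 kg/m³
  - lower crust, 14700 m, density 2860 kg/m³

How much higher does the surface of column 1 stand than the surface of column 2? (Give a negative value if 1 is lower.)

For any compensation level in the mantle, the mantle terms cancel and isostasy reduces to e = (Σt_1 − Σt_2) − (Σ(ρt)_1 − Σ(ρt)_2) / ρ_m.
Σt_1 = 29540 m; Σt_2 = 32400 m; Σ(ρt)_1 = 78239420; Σ(ρt)_2 = 93195000 (in m·kg/m³).
e = (29540 − 32400) − (78239420 − 93195000) / 3280 = 1700 m.

1700 m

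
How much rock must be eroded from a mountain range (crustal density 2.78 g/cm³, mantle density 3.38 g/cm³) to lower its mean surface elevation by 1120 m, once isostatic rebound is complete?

Net drop Δ = e − u = e − e ρ_c/ρ_m = e (ρ_m − ρ_c)/ρ_m.
e = Δ ρ_m/(ρ_m − ρ_c) = 1120 m × 3.38/0.6 = 6310 m.

6310 m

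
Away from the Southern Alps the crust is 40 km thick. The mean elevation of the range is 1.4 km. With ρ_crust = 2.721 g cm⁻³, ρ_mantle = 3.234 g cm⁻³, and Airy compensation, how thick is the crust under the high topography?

Root depth r = h ρ_c / (ρ_m − ρ_c) = 1.4 km × 2.721 / 0.513 = 7.426 km.
Total thickness = T + h + r = 40 km + 1.4 km + 7.426 km = 48.8 km.

48.8 km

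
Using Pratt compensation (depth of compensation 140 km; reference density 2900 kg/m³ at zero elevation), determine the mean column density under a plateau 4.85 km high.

2800 kg/m³

Pratt balance: ρ_ref D = ρ (D + h).
ρ = ρ_ref D/(D + h) = 2900 × 140 km/(140 km + 4.85 km) = 2800 kg/m³.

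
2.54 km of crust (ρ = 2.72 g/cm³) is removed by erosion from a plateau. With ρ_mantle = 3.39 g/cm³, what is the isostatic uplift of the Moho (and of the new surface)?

Unloading: uplift u = e ρ_c/ρ_m = 2.54 km × 2.72/3.39 = 2.04 km.

2.04 km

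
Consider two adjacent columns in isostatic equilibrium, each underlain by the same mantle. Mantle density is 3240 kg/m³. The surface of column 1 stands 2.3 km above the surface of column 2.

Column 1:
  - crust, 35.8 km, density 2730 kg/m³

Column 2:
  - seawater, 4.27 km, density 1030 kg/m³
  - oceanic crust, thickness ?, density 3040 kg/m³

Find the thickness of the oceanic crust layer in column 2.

Take the compensation level at the base of the deeper column (depth z_c below the surface of column 1) and equate Σ ρ_i t_i down to z_c; mantle fills any gap and the z_c terms cancel.
Column 1: 35.8×2730 + (z_c − 35.8)×3240
Column 2: 2.3×0 + 4.27×1030 + x×3040 + (z_c − 2.3 − 4.27 − x)×3240
The z_c×3240 term appears on both sides and cancels. Collect the known terms of each column as K = Σ(ρt)_known − 3240 × (depth of known layers): K_1 = 97734 − 3240×35.8 = −18258; K_2 = 4398.1 − 3240×(2.3 + 4.27) = −16888.7.
Balance: K_1 = K_2 − x×(3240 − 3040), so x = (K_2 − K_1)/(3240 − 3040) = 1369.3/200 = 6.85 km.

6.85 km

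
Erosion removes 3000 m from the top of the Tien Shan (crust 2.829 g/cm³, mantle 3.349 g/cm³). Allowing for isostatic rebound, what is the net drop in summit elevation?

466 m

Rebound u = e ρ_c/ρ_m = 3000 m × 2.829/3.349 = 2534 m.
Net surface drop = e − u = 3000 m − 2534 m = e (ρ_m − ρ_c)/ρ_m = 466 m.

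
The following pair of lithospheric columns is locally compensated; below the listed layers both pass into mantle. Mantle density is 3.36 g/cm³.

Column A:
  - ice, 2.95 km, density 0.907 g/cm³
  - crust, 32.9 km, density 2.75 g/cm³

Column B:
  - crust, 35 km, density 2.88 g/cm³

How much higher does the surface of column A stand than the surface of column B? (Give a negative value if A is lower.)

3.13 km

For any compensation level in the mantle, the mantle terms cancel and isostasy reduces to e = (Σt_A − Σt_B) − (Σ(ρt)_A − Σ(ρt)_B) / ρ_m.
Σt_A = 35.85 km; Σt_B = 35 km; Σ(ρt)_A = 93.15065; Σ(ρt)_B = 100.8 (in km·g/cm³).
e = (35.85 − 35) − (93.15065 − 100.8) / 3.36 = 3.13 km.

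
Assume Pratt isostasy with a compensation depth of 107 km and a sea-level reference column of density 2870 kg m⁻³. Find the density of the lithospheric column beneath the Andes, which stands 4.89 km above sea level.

Pratt balance: ρ_ref D = ρ (D + h).
ρ = ρ_ref D/(D + h) = 2870 × 107 km/(107 km + 4.89 km) = 2740 kg m⁻³.

2740 kg m⁻³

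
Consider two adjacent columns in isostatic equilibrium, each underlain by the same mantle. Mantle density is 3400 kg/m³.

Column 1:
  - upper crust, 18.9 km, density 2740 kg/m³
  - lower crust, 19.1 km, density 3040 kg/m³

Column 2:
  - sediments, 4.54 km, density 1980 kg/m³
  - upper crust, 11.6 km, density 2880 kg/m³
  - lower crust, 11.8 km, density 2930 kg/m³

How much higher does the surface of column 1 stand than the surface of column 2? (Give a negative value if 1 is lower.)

0.39 km

For any compensation level in the mantle, the mantle terms cancel and isostasy reduces to e = (Σt_1 − Σt_2) − (Σ(ρt)_1 − Σ(ρt)_2) / ρ_m.
Σt_1 = 38 km; Σt_2 = 27.94 km; Σ(ρt)_1 = 109850; Σ(ρt)_2 = 76971.2 (in km·kg/m³).
e = (38 − 27.94) − (109850 − 76971.2) / 3400 = 0.39 km.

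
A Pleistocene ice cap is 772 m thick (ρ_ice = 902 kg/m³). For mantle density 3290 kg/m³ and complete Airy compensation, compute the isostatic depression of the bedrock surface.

By Archimedes' principle applied to the lithosphere: the ice load ρ_ice t is balanced by mantle displaced below, ρ_m s.
s = t ρ_ice / ρ_m = 772 m × 902/3290 = 212 m.

212 m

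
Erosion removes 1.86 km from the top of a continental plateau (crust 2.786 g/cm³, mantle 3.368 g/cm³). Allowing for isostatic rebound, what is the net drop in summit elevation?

0.321 km

Rebound u = e ρ_c/ρ_m = 1.86 km × 2.786/3.368 = 1.539 km.
Net surface drop = e − u = 1.86 km − 1.539 km = e (ρ_m − ρ_c)/ρ_m = 0.321 km.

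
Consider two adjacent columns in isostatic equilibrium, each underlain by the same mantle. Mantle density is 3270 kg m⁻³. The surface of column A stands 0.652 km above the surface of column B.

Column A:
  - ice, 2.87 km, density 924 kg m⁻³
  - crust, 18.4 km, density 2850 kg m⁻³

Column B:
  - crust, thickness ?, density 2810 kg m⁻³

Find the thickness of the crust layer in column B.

Take the compensation level at the base of the deeper column (depth z_c below the surface of column A) and equate Σ ρ_i t_i down to z_c; mantle fills any gap and the z_c terms cancel.
Column A: 2.87×924 + 18.4×2850 + (z_c − 21.27)×3270
Column B: 0.652×0 + x×2810 + (z_c − 0.652 − 0 − x)×3270
The z_c×3270 term appears on both sides and cancels. Collect the known terms of each column as K = Σ(ρt)_known − 3270 × (depth of known layers): K_A = 55091.88 − 3270×21.27 = −14461.02; K_B = 0 − 3270×(0.652 + 0) = −2132.04.
Balance: K_A = K_B − x×(3270 − 2810), so x = (K_B − K_A)/(3270 − 2810) = 12329/460 = 26.8 km.

26.8 km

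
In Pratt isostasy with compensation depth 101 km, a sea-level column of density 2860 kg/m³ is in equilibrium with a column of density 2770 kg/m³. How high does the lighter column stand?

ρ_ref D = ρ (D + h) → h = D (ρ_ref − ρ)/ρ.
h = 101 km × (2860 − 2770)/2770 = 3.28 km.

3.28 km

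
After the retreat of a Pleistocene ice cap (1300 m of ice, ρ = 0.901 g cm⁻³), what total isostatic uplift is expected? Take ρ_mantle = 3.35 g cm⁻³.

350 m

Removing the load lets mantle flow back in; uplift u satisfies ρ_ice t = ρ_m u.
u = t ρ_ice/ρ_m = 1300 m × 0.901/3.35 = 350 m.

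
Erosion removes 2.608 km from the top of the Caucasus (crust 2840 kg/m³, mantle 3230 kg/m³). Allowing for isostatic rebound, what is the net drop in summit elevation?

0.315 km

Rebound u = e ρ_c/ρ_m = 2.608 km × 2840/3230 = 2.293 km.
Net surface drop = e − u = 2.608 km − 2.293 km = e (ρ_m − ρ_c)/ρ_m = 0.315 km.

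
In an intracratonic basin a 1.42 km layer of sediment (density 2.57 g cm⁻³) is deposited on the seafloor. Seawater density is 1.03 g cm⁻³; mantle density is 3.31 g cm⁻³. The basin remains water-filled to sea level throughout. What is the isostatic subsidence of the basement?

Submarine loading: the sediment displaces seawater, and the subsidence is in turn flooded, so s (ρ_m − ρ_w) = t (ρ_sed − ρ_w).
s = 1.42 km × (2.57 − 1.03) / (3.31 − 1.03) = 0.959 km.

0.959 km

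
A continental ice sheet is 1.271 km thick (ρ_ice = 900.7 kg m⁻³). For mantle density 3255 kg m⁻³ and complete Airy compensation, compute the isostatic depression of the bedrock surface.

Balancing pressure at the compensation depth: the ice load ρ_ice t is balanced by mantle displaced below, ρ_m s.
s = t ρ_ice / ρ_m = 1.271 km × 900.7/3255 = 0.352 km.

0.352 km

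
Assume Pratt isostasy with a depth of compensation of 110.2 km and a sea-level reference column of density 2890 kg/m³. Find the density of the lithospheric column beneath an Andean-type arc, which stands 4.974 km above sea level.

2770 kg/m³

Pratt balance: ρ_ref D = ρ (D + h).
ρ = ρ_ref D/(D + h) = 2890 × 110.2 km/(110.2 km + 4.974 km) = 2770 kg/m³.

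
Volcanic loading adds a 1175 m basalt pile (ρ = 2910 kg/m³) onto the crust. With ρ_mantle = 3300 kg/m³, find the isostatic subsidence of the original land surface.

1040 m

Subaerial loading: s = t ρ_load / ρ_m.
s = 1175 m × 2910/3300 = 1040 m.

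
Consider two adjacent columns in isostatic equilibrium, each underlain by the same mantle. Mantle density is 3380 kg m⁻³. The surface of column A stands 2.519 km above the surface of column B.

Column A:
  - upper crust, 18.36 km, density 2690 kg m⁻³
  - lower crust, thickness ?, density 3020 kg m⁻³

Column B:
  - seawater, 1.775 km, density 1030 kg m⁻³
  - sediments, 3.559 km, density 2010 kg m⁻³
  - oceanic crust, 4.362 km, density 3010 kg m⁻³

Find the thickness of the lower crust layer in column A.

18.1 km

Take the compensation level at the base of the deeper column (depth z_c below the surface of column A) and equate Σ ρ_i t_i down to z_c; mantle fills any gap and the z_c terms cancel.
Column A: 18.36×2690 + x×3020 + (z_c − 18.36 − x)×3380
Column B: 2.519×0 + 1.775×1030 + 3.559×2010 + 4.362×3010 + (z_c − 2.519 − 9.696)×3380
The z_c×3380 term appears on both sides and cancels. Collect the known terms of each column as K = Σ(ρt)_known − 3380 × (depth of known layers): K_A = 49388.4 − 3380×18.36 = −12668.4; K_B = 22111.46 − 3380×(2.519 + 9.696) = −19175.24.
Balance: K_A − x×(3380 − 3020) = K_B, so x = (K_A − K_B)/(3380 − 3020) = 6506.84/360 = 18.1 km.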